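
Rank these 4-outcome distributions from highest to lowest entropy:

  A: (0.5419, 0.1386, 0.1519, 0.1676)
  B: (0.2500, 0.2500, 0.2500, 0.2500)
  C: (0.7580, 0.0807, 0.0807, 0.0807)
B > A > C

Key insight: Entropy is maximized by uniform distributions and minimized by concentrated distributions.

- Uniform distributions have maximum entropy log₂(4) = 2.0000 bits
- The more "peaked" or concentrated a distribution, the lower its entropy

Entropies:
  H(A) = 1.7191 bits
  H(B) = 2.0000 bits
  H(C) = 1.1819 bits

Ranking: B > A > C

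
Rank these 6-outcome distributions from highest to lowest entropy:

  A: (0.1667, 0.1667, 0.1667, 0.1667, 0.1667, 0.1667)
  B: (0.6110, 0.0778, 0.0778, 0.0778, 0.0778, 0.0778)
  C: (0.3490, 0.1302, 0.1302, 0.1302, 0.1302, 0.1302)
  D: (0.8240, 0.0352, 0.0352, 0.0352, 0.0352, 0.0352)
A > C > B > D

Key insight: Entropy is maximized by uniform distributions and minimized by concentrated distributions.

Entropies:
  H(A) = 2.5850 bits
  H(B) = 1.8674 bits
  H(C) = 2.4447 bits
  H(D) = 1.0799 bits

Ranking: A > C > B > D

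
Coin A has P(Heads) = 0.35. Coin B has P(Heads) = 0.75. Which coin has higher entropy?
A

For binary distributions, entropy is maximized at p=0.5 and decreases as p moves toward 0 or 1.

H(A) = H(0.35) = 0.9341 bits
H(B) = H(0.75) = 0.8113 bits

Distribution A (p=0.35) is closer to uniform (p=0.5), so it has higher entropy.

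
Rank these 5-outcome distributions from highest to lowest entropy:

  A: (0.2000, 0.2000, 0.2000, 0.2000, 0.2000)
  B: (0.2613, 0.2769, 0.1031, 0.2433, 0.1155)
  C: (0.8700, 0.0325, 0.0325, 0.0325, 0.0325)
A > B > C

Key insight: Entropy is maximized by uniform distributions and minimized by concentrated distributions.

- Uniform distributions have maximum entropy log₂(5) = 2.3219 bits
- The more "peaked" or concentrated a distribution, the lower its entropy

Entropies:
  H(A) = 2.3219 bits
  H(B) = 2.2126 bits
  H(C) = 0.8174 bits

Ranking: A > B > C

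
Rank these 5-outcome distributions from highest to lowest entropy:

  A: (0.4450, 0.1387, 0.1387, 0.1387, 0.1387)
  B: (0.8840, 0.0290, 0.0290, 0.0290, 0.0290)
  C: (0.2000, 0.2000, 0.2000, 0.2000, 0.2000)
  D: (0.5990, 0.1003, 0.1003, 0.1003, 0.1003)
C > A > D > B

Key insight: Entropy is maximized by uniform distributions and minimized by concentrated distributions.

Entropies:
  H(A) = 2.1013 bits
  H(B) = 0.7498 bits
  H(C) = 2.3219 bits
  H(D) = 1.7735 bits

Ranking: C > A > D > B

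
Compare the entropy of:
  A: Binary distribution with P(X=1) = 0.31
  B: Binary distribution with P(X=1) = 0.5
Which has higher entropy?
B

For binary distributions, entropy is maximized at p=0.5 and decreases as p moves toward 0 or 1.

H(A) = H(0.31) = 0.8932 bits
H(B) = H(0.5) = 1.0000 bits

Distribution B (p=0.5) is closer to uniform (p=0.5), so it has higher entropy.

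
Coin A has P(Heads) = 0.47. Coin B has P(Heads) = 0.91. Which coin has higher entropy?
A

For binary distributions, entropy is maximized at p=0.5 and decreases as p moves toward 0 or 1.

H(A) = H(0.47) = 0.9974 bits
H(B) = H(0.91) = 0.4365 bits

Distribution A (p=0.47) is closer to uniform (p=0.5), so it has higher entropy.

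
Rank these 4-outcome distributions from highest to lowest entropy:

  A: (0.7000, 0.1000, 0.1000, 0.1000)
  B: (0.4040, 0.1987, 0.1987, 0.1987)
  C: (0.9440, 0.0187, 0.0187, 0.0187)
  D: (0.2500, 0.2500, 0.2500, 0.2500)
D > B > A > C

Key insight: Entropy is maximized by uniform distributions and minimized by concentrated distributions.

Entropies:
  H(A) = 1.3568 bits
  H(B) = 1.9179 bits
  H(C) = 0.4001 bits
  H(D) = 2.0000 bits

Ranking: D > B > A > C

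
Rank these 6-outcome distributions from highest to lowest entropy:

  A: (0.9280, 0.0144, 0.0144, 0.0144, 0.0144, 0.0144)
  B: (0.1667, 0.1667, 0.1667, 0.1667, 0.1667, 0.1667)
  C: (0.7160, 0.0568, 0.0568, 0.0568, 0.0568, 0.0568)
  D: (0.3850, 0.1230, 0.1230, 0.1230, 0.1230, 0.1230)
B > D > C > A

Key insight: Entropy is maximized by uniform distributions and minimized by concentrated distributions.

Entropies:
  H(A) = 0.5405 bits
  H(B) = 2.5850 bits
  H(C) = 1.5203 bits
  H(D) = 2.3895 bits

Ranking: B > D > C > A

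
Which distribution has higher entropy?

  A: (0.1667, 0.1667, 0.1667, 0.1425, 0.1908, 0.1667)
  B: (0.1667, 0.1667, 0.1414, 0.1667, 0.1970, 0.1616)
A

Both distributions are close to uniform, making this a harder comparison.

H(A) = 2.5799 bits
H(B) = 2.5782 bits

The distribution closer to uniform has higher entropy.
Answer: A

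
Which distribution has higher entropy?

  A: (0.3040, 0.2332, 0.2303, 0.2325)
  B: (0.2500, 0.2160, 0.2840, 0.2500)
B

Both distributions are close to uniform, making this a harder comparison.

H(A) = 1.9892 bits
H(B) = 1.9933 bits

The distribution closer to uniform has higher entropy.
Answer: B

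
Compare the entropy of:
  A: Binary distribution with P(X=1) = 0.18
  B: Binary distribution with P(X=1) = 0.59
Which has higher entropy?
B

For binary distributions, entropy is maximized at p=0.5 and decreases as p moves toward 0 or 1.

H(A) = H(0.18) = 0.6801 bits
H(B) = H(0.59) = 0.9765 bits

Distribution B (p=0.59) is closer to uniform (p=0.5), so it has higher entropy.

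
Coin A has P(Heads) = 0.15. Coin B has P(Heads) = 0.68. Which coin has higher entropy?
B

For binary distributions, entropy is maximized at p=0.5 and decreases as p moves toward 0 or 1.

H(A) = H(0.15) = 0.6098 bits
H(B) = H(0.68) = 0.9044 bits

Distribution B (p=0.68) is closer to uniform (p=0.5), so it has higher entropy.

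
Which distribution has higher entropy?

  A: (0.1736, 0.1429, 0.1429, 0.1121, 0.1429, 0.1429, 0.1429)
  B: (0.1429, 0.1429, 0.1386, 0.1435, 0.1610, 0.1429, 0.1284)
B

Both distributions are close to uniform, making this a harder comparison.

H(A) = 2.7977 bits
H(B) = 2.8046 bits

The distribution closer to uniform has higher entropy.
Answer: B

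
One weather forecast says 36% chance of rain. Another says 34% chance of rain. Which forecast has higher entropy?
36% forecast

Treat each forecast as a Bernoulli distribution. Binary entropy is maximized at p=0.5 and falls off symmetrically toward 0 or 1. The 36% forecast is closer to 50%, so it is more uncertain. H(36%) ≈ 0.943 bits, H(34%) ≈ 0.925 bits.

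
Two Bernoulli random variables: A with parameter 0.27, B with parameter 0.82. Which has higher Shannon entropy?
A

For binary distributions, entropy is maximized at p=0.5 and decreases as p moves toward 0 or 1.

H(A) = H(0.27) = 0.8415 bits
H(B) = H(0.82) = 0.6801 bits

Distribution A (p=0.27) is closer to uniform (p=0.5), so it has higher entropy.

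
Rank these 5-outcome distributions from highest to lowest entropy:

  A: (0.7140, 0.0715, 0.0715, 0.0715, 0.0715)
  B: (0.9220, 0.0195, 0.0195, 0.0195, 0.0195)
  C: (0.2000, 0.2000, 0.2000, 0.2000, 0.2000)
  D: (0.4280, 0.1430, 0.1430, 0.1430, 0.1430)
C > D > A > B

Key insight: Entropy is maximized by uniform distributions and minimized by concentrated distributions.

Entropies:
  H(A) = 1.4355 bits
  H(B) = 0.5511 bits
  H(C) = 2.3219 bits
  H(D) = 2.1290 bits

Ranking: C > D > A > B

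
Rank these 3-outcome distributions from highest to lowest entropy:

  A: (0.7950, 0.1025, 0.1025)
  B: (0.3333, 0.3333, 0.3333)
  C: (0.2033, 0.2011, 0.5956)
B > C > A

Key insight: Entropy is maximized by uniform distributions and minimized by concentrated distributions.

- Uniform distributions have maximum entropy log₂(3) = 1.5850 bits
- The more "peaked" or concentrated a distribution, the lower its entropy

Entropies:
  H(A) = 0.9368 bits
  H(B) = 1.5850 bits
  H(C) = 1.3779 bits

Ranking: B > C > A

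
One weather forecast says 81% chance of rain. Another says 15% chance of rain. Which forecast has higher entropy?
81% forecast

Treat each forecast as a Bernoulli distribution. Binary entropy is maximized at p=0.5 and falls off symmetrically toward 0 or 1. The 81% forecast is closer to 50%, so it is more uncertain. H(81%) ≈ 0.701 bits, H(15%) ≈ 0.610 bits.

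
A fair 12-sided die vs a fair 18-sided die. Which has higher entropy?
18-sided die

Both are uniform distributions; for uniform over n outcomes, H = log₂(n). H(12-sided) = log₂(12) = 3.585 bits and H(18-sided) = log₂(18) = 4.170 bits. More outcomes in a uniform distribution means higher entropy.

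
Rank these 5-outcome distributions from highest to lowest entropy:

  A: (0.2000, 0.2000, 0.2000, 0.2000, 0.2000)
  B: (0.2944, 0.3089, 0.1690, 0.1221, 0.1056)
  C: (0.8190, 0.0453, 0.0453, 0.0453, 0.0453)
A > B > C

Key insight: Entropy is maximized by uniform distributions and minimized by concentrated distributions.

- Uniform distributions have maximum entropy log₂(5) = 2.3219 bits
- The more "peaked" or concentrated a distribution, the lower its entropy

Entropies:
  H(A) = 2.3219 bits
  H(B) = 2.1893 bits
  H(C) = 1.0443 bits

Ranking: A > B > C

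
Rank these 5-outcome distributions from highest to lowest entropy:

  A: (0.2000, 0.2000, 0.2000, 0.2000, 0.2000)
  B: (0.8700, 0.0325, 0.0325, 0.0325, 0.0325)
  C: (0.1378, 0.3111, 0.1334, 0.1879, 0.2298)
A > C > B

Key insight: Entropy is maximized by uniform distributions and minimized by concentrated distributions.

- Uniform distributions have maximum entropy log₂(5) = 2.3219 bits
- The more "peaked" or concentrated a distribution, the lower its entropy

Entropies:
  H(A) = 2.3219 bits
  H(B) = 0.8174 bits
  H(C) = 2.2465 bits

Ranking: A > C > B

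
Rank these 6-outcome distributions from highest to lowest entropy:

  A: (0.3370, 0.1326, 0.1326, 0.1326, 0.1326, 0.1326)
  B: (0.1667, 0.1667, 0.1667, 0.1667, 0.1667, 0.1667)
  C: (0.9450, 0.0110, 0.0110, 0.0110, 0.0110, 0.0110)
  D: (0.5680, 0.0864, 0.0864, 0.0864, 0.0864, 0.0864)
B > A > D > C

Key insight: Entropy is maximized by uniform distributions and minimized by concentrated distributions.

Entropies:
  H(A) = 2.4614 bits
  H(B) = 2.5850 bits
  H(C) = 0.4350 bits
  H(D) = 1.9897 bits

Ranking: B > A > D > C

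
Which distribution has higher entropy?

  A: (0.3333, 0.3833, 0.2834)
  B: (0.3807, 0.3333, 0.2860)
B

Both distributions are close to uniform, making this a harder comparison.

H(A) = 1.5741 bits
H(B) = 1.5752 bits

The distribution closer to uniform has higher entropy.
Answer: B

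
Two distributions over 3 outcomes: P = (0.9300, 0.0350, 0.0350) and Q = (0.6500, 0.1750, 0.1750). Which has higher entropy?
Q

P is highly concentrated on one outcome (93%), making it nearly deterministic. Q spreads its mass more evenly (max 65%). The more spread-out distribution has higher entropy: H(P) ≈ 0.436 bits, H(Q) ≈ 1.284 bits.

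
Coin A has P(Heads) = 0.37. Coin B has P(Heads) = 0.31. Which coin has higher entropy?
A

For binary distributions, entropy is maximized at p=0.5 and decreases as p moves toward 0 or 1.

H(A) = H(0.37) = 0.9507 bits
H(B) = H(0.31) = 0.8932 bits

Distribution A (p=0.37) is closer to uniform (p=0.5), so it has higher entropy.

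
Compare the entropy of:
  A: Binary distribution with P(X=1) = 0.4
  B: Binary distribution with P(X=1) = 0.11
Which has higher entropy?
A

For binary distributions, entropy is maximized at p=0.5 and decreases as p moves toward 0 or 1.

H(A) = H(0.4) = 0.9710 bits
H(B) = H(0.11) = 0.4999 bits

Distribution A (p=0.4) is closer to uniform (p=0.5), so it has higher entropy.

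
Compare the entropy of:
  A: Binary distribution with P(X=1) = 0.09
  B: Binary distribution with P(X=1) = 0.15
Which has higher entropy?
B

For binary distributions, entropy is maximized at p=0.5 and decreases as p moves toward 0 or 1.

H(A) = H(0.09) = 0.4365 bits
H(B) = H(0.15) = 0.6098 bits

Distribution B (p=0.15) is closer to uniform (p=0.5), so it has higher entropy.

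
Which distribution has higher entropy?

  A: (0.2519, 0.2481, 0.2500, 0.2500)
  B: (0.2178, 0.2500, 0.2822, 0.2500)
A

Both distributions are close to uniform, making this a harder comparison.

H(A) = 2.0000 bits
H(B) = 1.9940 bits

The distribution closer to uniform has higher entropy.
Answer: A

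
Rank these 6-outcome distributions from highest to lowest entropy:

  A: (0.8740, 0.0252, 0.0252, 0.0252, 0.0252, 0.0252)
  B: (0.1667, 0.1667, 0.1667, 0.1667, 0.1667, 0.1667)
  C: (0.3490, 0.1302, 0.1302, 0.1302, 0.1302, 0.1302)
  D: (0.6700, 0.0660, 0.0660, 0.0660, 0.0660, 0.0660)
B > C > D > A

Key insight: Entropy is maximized by uniform distributions and minimized by concentrated distributions.

Entropies:
  H(A) = 0.8389 bits
  H(B) = 2.5850 bits
  H(C) = 2.4447 bits
  H(D) = 1.6812 bits

Ranking: B > C > D > A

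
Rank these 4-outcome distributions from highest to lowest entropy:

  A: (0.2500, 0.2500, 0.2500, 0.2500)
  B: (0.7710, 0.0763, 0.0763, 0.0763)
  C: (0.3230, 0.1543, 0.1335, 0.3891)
A > C > B

Key insight: Entropy is maximized by uniform distributions and minimized by concentrated distributions.

- Uniform distributions have maximum entropy log₂(4) = 2.0000 bits
- The more "peaked" or concentrated a distribution, the lower its entropy

Entropies:
  H(A) = 2.0000 bits
  H(B) = 1.1392 bits
  H(C) = 1.8604 bits

Ranking: A > C > B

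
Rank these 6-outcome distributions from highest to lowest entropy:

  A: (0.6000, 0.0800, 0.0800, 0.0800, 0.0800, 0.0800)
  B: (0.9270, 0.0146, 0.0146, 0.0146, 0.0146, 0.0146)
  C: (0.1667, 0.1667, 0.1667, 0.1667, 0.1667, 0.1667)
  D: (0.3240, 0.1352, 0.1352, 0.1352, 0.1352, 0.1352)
C > D > A > B

Key insight: Entropy is maximized by uniform distributions and minimized by concentrated distributions.

Entropies:
  H(A) = 1.8997 bits
  H(B) = 0.5465 bits
  H(C) = 2.5850 bits
  H(D) = 2.4783 bits

Ranking: C > D > A > B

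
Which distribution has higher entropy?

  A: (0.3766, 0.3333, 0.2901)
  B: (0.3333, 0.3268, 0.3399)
B

Both distributions are close to uniform, making this a harder comparison.

H(A) = 1.5768 bits
H(B) = 1.5848 bits

The distribution closer to uniform has higher entropy.
Answer: B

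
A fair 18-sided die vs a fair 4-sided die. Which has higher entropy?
18-sided die

Both are uniform distributions; for uniform over n outcomes, H = log₂(n). H(18-sided) = log₂(18) = 4.170 bits and H(4-sided) = log₂(4) = 2.000 bits. More outcomes in a uniform distribution means higher entropy.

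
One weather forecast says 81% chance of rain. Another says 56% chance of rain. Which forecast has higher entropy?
56% forecast

Treat each forecast as a Bernoulli distribution. Binary entropy is maximized at p=0.5 and falls off symmetrically toward 0 or 1. The 56% forecast is closer to 50%, so it is more uncertain. H(81%) ≈ 0.701 bits, H(56%) ≈ 0.990 bits.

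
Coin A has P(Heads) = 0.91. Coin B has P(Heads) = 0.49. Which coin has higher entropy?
B

For binary distributions, entropy is maximized at p=0.5 and decreases as p moves toward 0 or 1.

H(A) = H(0.91) = 0.4365 bits
H(B) = H(0.49) = 0.9997 bits

Distribution B (p=0.49) is closer to uniform (p=0.5), so it has higher entropy.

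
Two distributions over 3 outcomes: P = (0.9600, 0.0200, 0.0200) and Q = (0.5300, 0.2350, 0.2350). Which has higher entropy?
Q

P is highly concentrated on one outcome (96%), making it nearly deterministic. Q spreads its mass more evenly (max 53%). The more spread-out distribution has higher entropy: H(P) ≈ 0.282 bits, H(Q) ≈ 1.467 bits.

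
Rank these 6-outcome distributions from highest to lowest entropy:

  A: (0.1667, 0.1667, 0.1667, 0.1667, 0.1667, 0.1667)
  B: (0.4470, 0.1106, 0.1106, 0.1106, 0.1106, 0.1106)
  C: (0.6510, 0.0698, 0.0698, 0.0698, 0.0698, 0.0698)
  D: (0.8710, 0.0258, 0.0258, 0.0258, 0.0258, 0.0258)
A > B > C > D

Key insight: Entropy is maximized by uniform distributions and minimized by concentrated distributions.

Entropies:
  H(A) = 2.5850 bits
  H(B) = 2.2759 bits
  H(C) = 1.7435 bits
  H(D) = 0.8542 bits

Ranking: A > B > C > D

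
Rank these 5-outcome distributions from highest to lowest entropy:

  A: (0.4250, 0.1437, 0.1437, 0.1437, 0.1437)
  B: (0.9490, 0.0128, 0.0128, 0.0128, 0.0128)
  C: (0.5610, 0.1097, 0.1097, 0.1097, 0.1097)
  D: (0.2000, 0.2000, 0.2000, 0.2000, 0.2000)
D > A > C > B

Key insight: Entropy is maximized by uniform distributions and minimized by concentrated distributions.

Entropies:
  H(A) = 2.1337 bits
  H(B) = 0.3926 bits
  H(C) = 1.8672 bits
  H(D) = 2.3219 bits

Ranking: D > A > C > B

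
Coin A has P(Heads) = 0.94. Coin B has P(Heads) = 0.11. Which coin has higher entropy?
B

For binary distributions, entropy is maximized at p=0.5 and decreases as p moves toward 0 or 1.

H(A) = H(0.94) = 0.3274 bits
H(B) = H(0.11) = 0.4999 bits

Distribution B (p=0.11) is closer to uniform (p=0.5), so it has higher entropy.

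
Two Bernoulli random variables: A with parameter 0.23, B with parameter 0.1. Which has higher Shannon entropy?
A

For binary distributions, entropy is maximized at p=0.5 and decreases as p moves toward 0 or 1.

H(A) = H(0.23) = 0.7780 bits
H(B) = H(0.1) = 0.4690 bits

Distribution A (p=0.23) is closer to uniform (p=0.5), so it has higher entropy.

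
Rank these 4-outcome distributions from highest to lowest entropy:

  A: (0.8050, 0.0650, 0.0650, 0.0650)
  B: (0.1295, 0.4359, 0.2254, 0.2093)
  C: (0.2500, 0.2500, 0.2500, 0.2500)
C > B > A

Key insight: Entropy is maximized by uniform distributions and minimized by concentrated distributions.

- Uniform distributions have maximum entropy log₂(4) = 2.0000 bits
- The more "peaked" or concentrated a distribution, the lower its entropy

Entropies:
  H(A) = 1.0209 bits
  H(B) = 1.8607 bits
  H(C) = 2.0000 bits

Ranking: C > B > A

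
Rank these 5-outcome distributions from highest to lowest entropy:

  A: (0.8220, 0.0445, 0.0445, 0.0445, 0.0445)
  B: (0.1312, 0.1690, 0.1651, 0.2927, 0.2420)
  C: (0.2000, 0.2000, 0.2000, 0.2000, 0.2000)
C > B > A

Key insight: Entropy is maximized by uniform distributions and minimized by concentrated distributions.

- Uniform distributions have maximum entropy log₂(5) = 2.3219 bits
- The more "peaked" or concentrated a distribution, the lower its entropy

Entropies:
  H(A) = 1.0317 bits
  H(B) = 2.2611 bits
  H(C) = 2.3219 bits

Ranking: C > B > A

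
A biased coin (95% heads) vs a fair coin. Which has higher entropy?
Fair coin

The fair coin is uniform (p=0.5), maximizing binary entropy at 1 bit. The biased coin has H(0.95) ≈ 0.286 bits — its outcome is more predictable, so its entropy is lower.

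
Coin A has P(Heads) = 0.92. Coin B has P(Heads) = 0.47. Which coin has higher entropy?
B

For binary distributions, entropy is maximized at p=0.5 and decreases as p moves toward 0 or 1.

H(A) = H(0.92) = 0.4022 bits
H(B) = H(0.47) = 0.9974 bits

Distribution B (p=0.47) is closer to uniform (p=0.5), so it has higher entropy.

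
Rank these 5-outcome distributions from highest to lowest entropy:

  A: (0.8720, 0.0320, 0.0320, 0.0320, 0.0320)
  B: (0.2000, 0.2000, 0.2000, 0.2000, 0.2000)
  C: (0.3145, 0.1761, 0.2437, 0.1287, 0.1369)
B > C > A

Key insight: Entropy is maximized by uniform distributions and minimized by concentrated distributions.

- Uniform distributions have maximum entropy log₂(5) = 2.3219 bits
- The more "peaked" or concentrated a distribution, the lower its entropy

Entropies:
  H(A) = 0.8079 bits
  H(B) = 2.3219 bits
  H(C) = 2.2360 bits

Ranking: B > C > A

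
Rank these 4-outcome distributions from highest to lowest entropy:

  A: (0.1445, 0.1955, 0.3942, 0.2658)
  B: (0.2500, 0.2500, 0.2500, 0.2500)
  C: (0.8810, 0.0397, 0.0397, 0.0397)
B > A > C

Key insight: Entropy is maximized by uniform distributions and minimized by concentrated distributions.

- Uniform distributions have maximum entropy log₂(4) = 2.0000 bits
- The more "peaked" or concentrated a distribution, the lower its entropy

Entropies:
  H(A) = 1.9012 bits
  H(B) = 2.0000 bits
  H(C) = 0.7151 bits

Ranking: B > A > C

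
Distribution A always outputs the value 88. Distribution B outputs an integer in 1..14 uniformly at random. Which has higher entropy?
B

A is deterministic, so H(A) = 0. B is uniform over 14 outcomes, so H(B) = log₂(14) = 3.807 bits. Any distribution with genuine randomness has higher entropy than a deterministic one.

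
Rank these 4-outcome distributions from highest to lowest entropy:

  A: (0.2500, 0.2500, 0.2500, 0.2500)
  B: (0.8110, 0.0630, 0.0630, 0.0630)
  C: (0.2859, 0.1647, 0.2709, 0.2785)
A > C > B

Key insight: Entropy is maximized by uniform distributions and minimized by concentrated distributions.

- Uniform distributions have maximum entropy log₂(4) = 2.0000 bits
- The more "peaked" or concentrated a distribution, the lower its entropy

Entropies:
  H(A) = 2.0000 bits
  H(B) = 0.9989 bits
  H(C) = 1.9691 bits

Ranking: A > C > B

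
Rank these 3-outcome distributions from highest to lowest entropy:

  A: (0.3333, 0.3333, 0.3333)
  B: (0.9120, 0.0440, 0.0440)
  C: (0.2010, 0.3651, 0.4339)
A > C > B

Key insight: Entropy is maximized by uniform distributions and minimized by concentrated distributions.

- Uniform distributions have maximum entropy log₂(3) = 1.5850 bits
- The more "peaked" or concentrated a distribution, the lower its entropy

Entropies:
  H(A) = 1.5850 bits
  H(B) = 0.5178 bits
  H(C) = 1.5187 bits

Ranking: A > C > B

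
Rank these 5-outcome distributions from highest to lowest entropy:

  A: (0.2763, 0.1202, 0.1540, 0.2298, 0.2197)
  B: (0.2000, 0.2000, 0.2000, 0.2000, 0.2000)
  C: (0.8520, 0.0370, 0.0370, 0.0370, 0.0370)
B > A > C

Key insight: Entropy is maximized by uniform distributions and minimized by concentrated distributions.

- Uniform distributions have maximum entropy log₂(5) = 2.3219 bits
- The more "peaked" or concentrated a distribution, the lower its entropy

Entropies:
  H(A) = 2.2637 bits
  H(B) = 2.3219 bits
  H(C) = 0.9008 bits

Ranking: B > A > C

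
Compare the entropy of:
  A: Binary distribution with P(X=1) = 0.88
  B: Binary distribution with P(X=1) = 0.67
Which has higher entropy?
B

For binary distributions, entropy is maximized at p=0.5 and decreases as p moves toward 0 or 1.

H(A) = H(0.88) = 0.5294 bits
H(B) = H(0.67) = 0.9149 bits

Distribution B (p=0.67) is closer to uniform (p=0.5), so it has higher entropy.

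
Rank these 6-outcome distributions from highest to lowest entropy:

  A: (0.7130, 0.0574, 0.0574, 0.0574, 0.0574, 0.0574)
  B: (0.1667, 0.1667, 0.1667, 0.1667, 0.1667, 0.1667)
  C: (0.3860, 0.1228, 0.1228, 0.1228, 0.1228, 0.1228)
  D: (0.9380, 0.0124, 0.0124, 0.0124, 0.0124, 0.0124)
B > C > A > D

Key insight: Entropy is maximized by uniform distributions and minimized by concentrated distributions.

Entropies:
  H(A) = 1.5312 bits
  H(B) = 2.5850 bits
  H(C) = 2.3878 bits
  H(D) = 0.4793 bits

Ranking: B > C > A > D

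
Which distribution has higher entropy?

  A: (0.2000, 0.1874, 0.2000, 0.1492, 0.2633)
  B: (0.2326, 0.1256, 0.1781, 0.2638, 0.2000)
A

Both distributions are close to uniform, making this a harder comparison.

H(A) = 2.2980 bits
H(B) = 2.2801 bits

The distribution closer to uniform has higher entropy.
Answer: A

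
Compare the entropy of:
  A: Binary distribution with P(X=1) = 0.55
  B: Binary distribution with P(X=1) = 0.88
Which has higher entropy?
A

For binary distributions, entropy is maximized at p=0.5 and decreases as p moves toward 0 or 1.

H(A) = H(0.55) = 0.9928 bits
H(B) = H(0.88) = 0.5294 bits

Distribution A (p=0.55) is closer to uniform (p=0.5), so it has higher entropy.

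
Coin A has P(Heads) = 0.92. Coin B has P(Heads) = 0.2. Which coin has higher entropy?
B

For binary distributions, entropy is maximized at p=0.5 and decreases as p moves toward 0 or 1.

H(A) = H(0.92) = 0.4022 bits
H(B) = H(0.2) = 0.7219 bits

Distribution B (p=0.2) is closer to uniform (p=0.5), so it has higher entropy.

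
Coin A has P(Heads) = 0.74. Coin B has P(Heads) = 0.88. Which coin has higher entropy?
A

For binary distributions, entropy is maximized at p=0.5 and decreases as p moves toward 0 or 1.

H(A) = H(0.74) = 0.8267 bits
H(B) = H(0.88) = 0.5294 bits

Distribution A (p=0.74) is closer to uniform (p=0.5), so it has higher entropy.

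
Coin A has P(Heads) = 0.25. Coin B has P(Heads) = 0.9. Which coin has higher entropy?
A

For binary distributions, entropy is maximized at p=0.5 and decreases as p moves toward 0 or 1.

H(A) = H(0.25) = 0.8113 bits
H(B) = H(0.9) = 0.4690 bits

Distribution A (p=0.25) is closer to uniform (p=0.5), so it has higher entropy.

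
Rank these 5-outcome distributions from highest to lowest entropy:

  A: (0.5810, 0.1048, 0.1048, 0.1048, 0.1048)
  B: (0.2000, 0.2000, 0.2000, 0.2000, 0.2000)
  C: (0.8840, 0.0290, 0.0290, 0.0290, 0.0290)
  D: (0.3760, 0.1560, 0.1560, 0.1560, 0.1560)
B > D > A > C

Key insight: Entropy is maximized by uniform distributions and minimized by concentrated distributions.

Entropies:
  H(A) = 1.8190 bits
  H(B) = 2.3219 bits
  H(C) = 0.7498 bits
  H(D) = 2.2032 bits

Ranking: B > D > A > C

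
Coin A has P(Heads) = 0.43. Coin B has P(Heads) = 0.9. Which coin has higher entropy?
A

For binary distributions, entropy is maximized at p=0.5 and decreases as p moves toward 0 or 1.

H(A) = H(0.43) = 0.9858 bits
H(B) = H(0.9) = 0.4690 bits

Distribution A (p=0.43) is closer to uniform (p=0.5), so it has higher entropy.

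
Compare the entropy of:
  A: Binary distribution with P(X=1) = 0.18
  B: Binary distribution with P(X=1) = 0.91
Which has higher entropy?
A

For binary distributions, entropy is maximized at p=0.5 and decreases as p moves toward 0 or 1.

H(A) = H(0.18) = 0.6801 bits
H(B) = H(0.91) = 0.4365 bits

Distribution A (p=0.18) is closer to uniform (p=0.5), so it has higher entropy.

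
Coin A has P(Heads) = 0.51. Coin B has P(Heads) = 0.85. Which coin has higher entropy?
A

For binary distributions, entropy is maximized at p=0.5 and decreases as p moves toward 0 or 1.

H(A) = H(0.51) = 0.9997 bits
H(B) = H(0.85) = 0.6098 bits

Distribution A (p=0.51) is closer to uniform (p=0.5), so it has higher entropy.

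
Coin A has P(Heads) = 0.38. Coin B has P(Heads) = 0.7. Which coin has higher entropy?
A

For binary distributions, entropy is maximized at p=0.5 and decreases as p moves toward 0 or 1.

H(A) = H(0.38) = 0.9580 bits
H(B) = H(0.7) = 0.8813 bits

Distribution A (p=0.38) is closer to uniform (p=0.5), so it has higher entropy.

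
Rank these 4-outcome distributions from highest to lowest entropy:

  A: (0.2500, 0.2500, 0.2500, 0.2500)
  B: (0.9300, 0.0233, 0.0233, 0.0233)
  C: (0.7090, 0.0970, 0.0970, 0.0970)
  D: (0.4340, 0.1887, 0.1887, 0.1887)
A > D > C > B

Key insight: Entropy is maximized by uniform distributions and minimized by concentrated distributions.

Entropies:
  H(A) = 2.0000 bits
  H(B) = 0.4769 bits
  H(C) = 1.3312 bits
  H(D) = 1.8845 bits

Ranking: A > D > C > B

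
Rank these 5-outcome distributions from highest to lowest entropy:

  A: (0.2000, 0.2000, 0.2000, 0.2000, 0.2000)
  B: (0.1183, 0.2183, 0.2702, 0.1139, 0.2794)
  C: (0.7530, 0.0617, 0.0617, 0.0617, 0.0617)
A > B > C

Key insight: Entropy is maximized by uniform distributions and minimized by concentrated distributions.

- Uniform distributions have maximum entropy log₂(5) = 2.3219 bits
- The more "peaked" or concentrated a distribution, the lower its entropy

Entropies:
  H(A) = 2.3219 bits
  H(B) = 2.2246 bits
  H(C) = 1.3005 bits

Ranking: A > B > C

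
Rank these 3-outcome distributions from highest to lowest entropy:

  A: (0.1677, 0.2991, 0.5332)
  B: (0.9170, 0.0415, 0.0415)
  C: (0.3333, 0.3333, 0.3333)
C > A > B

Key insight: Entropy is maximized by uniform distributions and minimized by concentrated distributions.

- Uniform distributions have maximum entropy log₂(3) = 1.5850 bits
- The more "peaked" or concentrated a distribution, the lower its entropy

Entropies:
  H(A) = 1.4365 bits
  H(B) = 0.4957 bits
  H(C) = 1.5850 bits

Ranking: C > A > B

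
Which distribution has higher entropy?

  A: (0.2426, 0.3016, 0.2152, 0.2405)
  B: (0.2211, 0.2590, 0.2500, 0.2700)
B

Both distributions are close to uniform, making this a harder comparison.

H(A) = 1.9887 bits
H(B) = 1.9961 bits

The distribution closer to uniform has higher entropy.
Answer: B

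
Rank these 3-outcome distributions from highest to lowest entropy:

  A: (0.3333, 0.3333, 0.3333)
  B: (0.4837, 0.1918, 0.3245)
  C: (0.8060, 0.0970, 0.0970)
A > B > C

Key insight: Entropy is maximized by uniform distributions and minimized by concentrated distributions.

- Uniform distributions have maximum entropy log₂(3) = 1.5850 bits
- The more "peaked" or concentrated a distribution, the lower its entropy

Entropies:
  H(A) = 1.5850 bits
  H(B) = 1.4906 bits
  H(C) = 0.9038 bits

Ranking: A > B > C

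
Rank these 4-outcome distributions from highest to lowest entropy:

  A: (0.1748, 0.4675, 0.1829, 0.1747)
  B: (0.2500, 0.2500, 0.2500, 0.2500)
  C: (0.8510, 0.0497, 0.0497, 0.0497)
B > A > C

Key insight: Entropy is maximized by uniform distributions and minimized by concentrated distributions.

- Uniform distributions have maximum entropy log₂(4) = 2.0000 bits
- The more "peaked" or concentrated a distribution, the lower its entropy

Entropies:
  H(A) = 1.8407 bits
  H(B) = 2.0000 bits
  H(C) = 0.8435 bits

Ranking: B > A > C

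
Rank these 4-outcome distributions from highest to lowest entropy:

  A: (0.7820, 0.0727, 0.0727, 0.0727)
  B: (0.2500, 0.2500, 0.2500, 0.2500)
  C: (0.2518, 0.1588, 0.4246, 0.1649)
B > C > A

Key insight: Entropy is maximized by uniform distributions and minimized by concentrated distributions.

- Uniform distributions have maximum entropy log₂(4) = 2.0000 bits
- The more "peaked" or concentrated a distribution, the lower its entropy

Entropies:
  H(A) = 1.1020 bits
  H(B) = 2.0000 bits
  H(C) = 1.8760 bits

Ranking: B > C > A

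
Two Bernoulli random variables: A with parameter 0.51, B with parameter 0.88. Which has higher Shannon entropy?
A

For binary distributions, entropy is maximized at p=0.5 and decreases as p moves toward 0 or 1.

H(A) = H(0.51) = 0.9997 bits
H(B) = H(0.88) = 0.5294 bits

Distribution A (p=0.51) is closer to uniform (p=0.5), so it has higher entropy.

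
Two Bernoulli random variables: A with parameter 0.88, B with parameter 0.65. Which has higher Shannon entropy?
B

For binary distributions, entropy is maximized at p=0.5 and decreases as p moves toward 0 or 1.

H(A) = H(0.88) = 0.5294 bits
H(B) = H(0.65) = 0.9341 bits

Distribution B (p=0.65) is closer to uniform (p=0.5), so it has higher entropy.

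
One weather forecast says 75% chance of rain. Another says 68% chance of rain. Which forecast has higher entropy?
68% forecast

Treat each forecast as a Bernoulli distribution. Binary entropy is maximized at p=0.5 and falls off symmetrically toward 0 or 1. The 68% forecast is closer to 50%, so it is more uncertain. H(75%) ≈ 0.811 bits, H(68%) ≈ 0.904 bits.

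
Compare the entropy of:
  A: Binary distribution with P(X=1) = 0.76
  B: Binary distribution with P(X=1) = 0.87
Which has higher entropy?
A

For binary distributions, entropy is maximized at p=0.5 and decreases as p moves toward 0 or 1.

H(A) = H(0.76) = 0.7950 bits
H(B) = H(0.87) = 0.5574 bits

Distribution A (p=0.76) is closer to uniform (p=0.5), so it has higher entropy.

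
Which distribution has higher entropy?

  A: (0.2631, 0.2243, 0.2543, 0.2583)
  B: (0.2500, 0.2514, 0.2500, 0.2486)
B

Both distributions are close to uniform, making this a harder comparison.

H(A) = 1.9973 bits
H(B) = 2.0000 bits

The distribution closer to uniform has higher entropy.
Answer: B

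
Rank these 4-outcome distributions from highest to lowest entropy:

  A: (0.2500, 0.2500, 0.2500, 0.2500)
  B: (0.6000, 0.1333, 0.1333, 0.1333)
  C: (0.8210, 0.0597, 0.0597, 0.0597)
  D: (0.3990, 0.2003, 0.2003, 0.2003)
A > D > B > C

Key insight: Entropy is maximized by uniform distributions and minimized by concentrated distributions.

Entropies:
  H(A) = 2.0000 bits
  H(B) = 1.6049 bits
  H(C) = 0.9616 bits
  H(D) = 1.9229 bits

Ranking: A > D > B > C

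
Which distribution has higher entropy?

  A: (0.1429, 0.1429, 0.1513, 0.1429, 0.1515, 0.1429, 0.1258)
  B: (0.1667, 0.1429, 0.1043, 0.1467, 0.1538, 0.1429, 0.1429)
A

Both distributions are close to uniform, making this a harder comparison.

H(A) = 2.8051 bits
H(B) = 2.7957 bits

The distribution closer to uniform has higher entropy.
Answer: A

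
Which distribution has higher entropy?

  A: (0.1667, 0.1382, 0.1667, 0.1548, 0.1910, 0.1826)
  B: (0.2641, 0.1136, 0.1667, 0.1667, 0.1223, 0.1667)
A

Both distributions are close to uniform, making this a harder comparison.

H(A) = 2.5771 bits
H(B) = 2.5270 bits

The distribution closer to uniform has higher entropy.
Answer: A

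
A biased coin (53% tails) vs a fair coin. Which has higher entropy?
Fair coin

The fair coin is uniform (p=0.5), maximizing binary entropy at 1 bit. The biased coin has H(0.53) ≈ 0.997 bits — its outcome is more predictable, so its entropy is lower.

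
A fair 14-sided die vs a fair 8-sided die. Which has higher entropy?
14-sided die

Both are uniform distributions; for uniform over n outcomes, H = log₂(n). H(14-sided) = log₂(14) = 3.807 bits and H(8-sided) = log₂(8) = 3.000 bits. More outcomes in a uniform distribution means higher entropy.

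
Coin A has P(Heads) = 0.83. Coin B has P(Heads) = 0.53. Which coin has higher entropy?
B

For binary distributions, entropy is maximized at p=0.5 and decreases as p moves toward 0 or 1.

H(A) = H(0.83) = 0.6577 bits
H(B) = H(0.53) = 0.9974 bits

Distribution B (p=0.53) is closer to uniform (p=0.5), so it has higher entropy.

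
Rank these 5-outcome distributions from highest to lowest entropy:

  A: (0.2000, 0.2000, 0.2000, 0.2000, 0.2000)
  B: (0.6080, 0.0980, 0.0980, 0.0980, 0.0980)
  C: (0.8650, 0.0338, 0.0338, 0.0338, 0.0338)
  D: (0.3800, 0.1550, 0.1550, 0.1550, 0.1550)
A > D > B > C

Key insight: Entropy is maximized by uniform distributions and minimized by concentrated distributions.

Entropies:
  H(A) = 2.3219 bits
  H(B) = 1.7501 bits
  H(C) = 0.8410 bits
  H(D) = 2.1980 bits

Ranking: A > D > B > C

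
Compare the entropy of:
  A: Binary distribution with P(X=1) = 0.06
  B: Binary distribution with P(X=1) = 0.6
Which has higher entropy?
B

For binary distributions, entropy is maximized at p=0.5 and decreases as p moves toward 0 or 1.

H(A) = H(0.06) = 0.3274 bits
H(B) = H(0.6) = 0.9710 bits

Distribution B (p=0.6) is closer to uniform (p=0.5), so it has higher entropy.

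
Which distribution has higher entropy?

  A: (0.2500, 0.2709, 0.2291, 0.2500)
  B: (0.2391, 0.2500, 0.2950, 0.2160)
A

Both distributions are close to uniform, making this a harder comparison.

H(A) = 1.9975 bits
H(B) = 1.9906 bits

The distribution closer to uniform has higher entropy.
Answer: A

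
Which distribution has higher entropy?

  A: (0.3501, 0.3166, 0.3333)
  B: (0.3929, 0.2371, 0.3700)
A

Both distributions are close to uniform, making this a harder comparison.

H(A) = 1.5838 bits
H(B) = 1.5526 bits

The distribution closer to uniform has higher entropy.
Answer: A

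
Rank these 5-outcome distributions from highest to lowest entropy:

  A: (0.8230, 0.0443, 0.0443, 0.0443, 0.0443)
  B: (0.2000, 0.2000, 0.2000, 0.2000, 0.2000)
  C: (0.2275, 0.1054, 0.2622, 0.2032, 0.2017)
B > C > A

Key insight: Entropy is maximized by uniform distributions and minimized by concentrated distributions.

- Uniform distributions have maximum entropy log₂(5) = 2.3219 bits
- The more "peaked" or concentrated a distribution, the lower its entropy

Entropies:
  H(A) = 1.0275 bits
  H(B) = 2.3219 bits
  H(C) = 2.2675 bits

Ranking: B > C > A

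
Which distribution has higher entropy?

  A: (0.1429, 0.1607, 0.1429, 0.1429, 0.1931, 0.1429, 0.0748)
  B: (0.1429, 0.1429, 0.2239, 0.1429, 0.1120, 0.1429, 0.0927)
A

Both distributions are close to uniform, making this a harder comparison.

H(A) = 2.7660 bits
H(B) = 2.7594 bits

The distribution closer to uniform has higher entropy.
Answer: A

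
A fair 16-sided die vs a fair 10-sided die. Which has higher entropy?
16-sided die

Both are uniform distributions; for uniform over n outcomes, H = log₂(n). H(16-sided) = log₂(16) = 4.000 bits and H(10-sided) = log₂(10) = 3.322 bits. More outcomes in a uniform distribution means higher entropy.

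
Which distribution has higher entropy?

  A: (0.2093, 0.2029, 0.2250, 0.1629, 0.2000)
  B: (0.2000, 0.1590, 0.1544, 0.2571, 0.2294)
A

Both distributions are close to uniform, making this a harder comparison.

H(A) = 2.3141 bits
H(B) = 2.2935 bits

The distribution closer to uniform has higher entropy.
Answer: A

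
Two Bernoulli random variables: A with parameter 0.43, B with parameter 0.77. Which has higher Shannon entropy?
A

For binary distributions, entropy is maximized at p=0.5 and decreases as p moves toward 0 or 1.

H(A) = H(0.43) = 0.9858 bits
H(B) = H(0.77) = 0.7780 bits

Distribution A (p=0.43) is closer to uniform (p=0.5), so it has higher entropy.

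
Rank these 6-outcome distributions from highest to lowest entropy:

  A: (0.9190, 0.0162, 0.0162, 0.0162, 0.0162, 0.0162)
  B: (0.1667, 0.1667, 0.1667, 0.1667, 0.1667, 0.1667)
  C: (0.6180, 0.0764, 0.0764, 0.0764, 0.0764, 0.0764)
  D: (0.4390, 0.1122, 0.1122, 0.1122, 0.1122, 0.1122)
B > D > C > A

Key insight: Entropy is maximized by uniform distributions and minimized by concentrated distributions.

Entropies:
  H(A) = 0.5938 bits
  H(B) = 2.5850 bits
  H(C) = 1.8464 bits
  H(D) = 2.2918 bits

Ranking: B > D > C > A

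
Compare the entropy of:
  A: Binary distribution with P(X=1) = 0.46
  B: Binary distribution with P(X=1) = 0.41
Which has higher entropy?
A

For binary distributions, entropy is maximized at p=0.5 and decreases as p moves toward 0 or 1.

H(A) = H(0.46) = 0.9954 bits
H(B) = H(0.41) = 0.9765 bits

Distribution A (p=0.46) is closer to uniform (p=0.5), so it has higher entropy.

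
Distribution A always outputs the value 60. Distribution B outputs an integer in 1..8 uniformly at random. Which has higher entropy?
B

A is deterministic, so H(A) = 0. B is uniform over 8 outcomes, so H(B) = log₂(8) = 3.000 bits. Any distribution with genuine randomness has higher entropy than a deterministic one.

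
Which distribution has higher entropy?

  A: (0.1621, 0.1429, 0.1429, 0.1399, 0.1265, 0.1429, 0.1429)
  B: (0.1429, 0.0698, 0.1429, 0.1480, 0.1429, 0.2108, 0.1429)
A

Both distributions are close to uniform, making this a harder comparison.

H(A) = 2.8041 bits
H(B) = 2.7537 bits

The distribution closer to uniform has higher entropy.
Answer: A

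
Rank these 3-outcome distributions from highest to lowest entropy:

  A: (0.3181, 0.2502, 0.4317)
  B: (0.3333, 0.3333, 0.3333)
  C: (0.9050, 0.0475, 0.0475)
B > A > C

Key insight: Entropy is maximized by uniform distributions and minimized by concentrated distributions.

- Uniform distributions have maximum entropy log₂(3) = 1.5850 bits
- The more "peaked" or concentrated a distribution, the lower its entropy

Entropies:
  H(A) = 1.5489 bits
  H(B) = 1.5850 bits
  H(C) = 0.5479 bits

Ranking: B > A > C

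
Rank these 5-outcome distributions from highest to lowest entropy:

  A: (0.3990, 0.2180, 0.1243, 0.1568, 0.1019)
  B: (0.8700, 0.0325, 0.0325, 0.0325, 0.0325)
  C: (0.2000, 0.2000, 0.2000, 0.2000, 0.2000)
C > A > B

Key insight: Entropy is maximized by uniform distributions and minimized by concentrated distributions.

- Uniform distributions have maximum entropy log₂(5) = 2.3219 bits
- The more "peaked" or concentrated a distribution, the lower its entropy

Entropies:
  H(A) = 2.1367 bits
  H(B) = 0.8174 bits
  H(C) = 2.3219 bits

Ranking: C > A > B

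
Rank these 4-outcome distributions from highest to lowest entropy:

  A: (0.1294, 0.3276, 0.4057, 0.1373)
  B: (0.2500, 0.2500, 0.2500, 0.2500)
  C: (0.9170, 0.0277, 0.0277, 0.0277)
B > A > C

Key insight: Entropy is maximized by uniform distributions and minimized by concentrated distributions.

- Uniform distributions have maximum entropy log₂(4) = 2.0000 bits
- The more "peaked" or concentrated a distribution, the lower its entropy

Entropies:
  H(A) = 1.8305 bits
  H(B) = 2.0000 bits
  H(C) = 0.5442 bits

Ranking: B > A > C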